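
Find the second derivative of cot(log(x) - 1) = (1 + 2*cos(log(x) - 1)/sin(log(x) - 1))/(x^2*sin(log(x) - 1)^2)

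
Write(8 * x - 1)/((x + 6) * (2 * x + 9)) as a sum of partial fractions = -74/(3*(2*x + 9)) + 49/(3*(x + 6))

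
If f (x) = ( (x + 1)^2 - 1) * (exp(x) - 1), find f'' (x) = x^2*exp(x) + 6*x*exp(x) + 6*exp(x) - 2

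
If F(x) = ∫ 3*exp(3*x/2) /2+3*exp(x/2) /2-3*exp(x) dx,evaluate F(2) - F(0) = (-1 + E)^3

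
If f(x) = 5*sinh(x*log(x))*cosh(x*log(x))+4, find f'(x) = 5*(log(x) + 1)*cosh(2*x*log(x))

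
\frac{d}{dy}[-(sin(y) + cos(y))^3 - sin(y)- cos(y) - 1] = -sqrt(2)*(3*sin(3*y + pi/4) + 5*cos(y + pi/4))/2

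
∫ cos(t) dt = sin(t) + C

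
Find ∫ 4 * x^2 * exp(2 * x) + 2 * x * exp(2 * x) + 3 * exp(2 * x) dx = (2*x^2 - x + 2)*exp(2*x) + C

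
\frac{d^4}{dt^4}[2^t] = 2^t*log(2)^4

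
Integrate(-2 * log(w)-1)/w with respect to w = (-log(w) - 1)*log(w) + C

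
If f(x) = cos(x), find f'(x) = -sin(x)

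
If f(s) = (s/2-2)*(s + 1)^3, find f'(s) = 2*s^3 - 3*s^2/2 - 9*s - 11/2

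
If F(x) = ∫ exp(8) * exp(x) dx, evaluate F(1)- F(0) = -exp(8) + exp(9)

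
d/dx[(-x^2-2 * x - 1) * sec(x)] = -(x^2*sin(x)/cos(x) + 2*x*sin(x)/cos(x) + 2*x + sin(x)/cos(x) + 2)/cos(x)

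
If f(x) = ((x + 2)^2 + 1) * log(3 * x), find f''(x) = (2*x^2*log(x) + 2*x^2*log(3) + 3*x^2 + 4*x - 5)/x^2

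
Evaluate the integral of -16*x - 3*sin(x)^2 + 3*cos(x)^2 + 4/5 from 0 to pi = -8*pi^2 + 4*pi/5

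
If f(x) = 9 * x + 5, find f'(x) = 9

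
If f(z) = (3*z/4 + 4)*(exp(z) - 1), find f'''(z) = 3*z*exp(z)/4 + 25*exp(z)/4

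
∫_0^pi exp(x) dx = -1 + exp(pi)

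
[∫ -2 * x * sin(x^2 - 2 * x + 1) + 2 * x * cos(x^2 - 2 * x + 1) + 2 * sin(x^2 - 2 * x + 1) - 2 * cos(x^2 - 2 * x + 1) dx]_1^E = -1 + cos((-1 + E)^2) + sin((-1 + E)^2)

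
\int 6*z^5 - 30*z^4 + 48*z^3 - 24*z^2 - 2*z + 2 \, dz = z^6 - 6*z^5 + 12*z^4 - 8*z^3 - z^2 + 2*z + C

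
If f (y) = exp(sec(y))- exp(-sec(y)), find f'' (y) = (exp(2*sec(y))*tan(y)^2*sec(y)^2 + 2*exp(2*sec(y))*tan(y)^2*sec(y) + exp(2*sec(y))*sec(y) - tan(y)^2*sec(y)^2 + 2*tan(y)^2*sec(y) + sec(y))*exp(-sec(y))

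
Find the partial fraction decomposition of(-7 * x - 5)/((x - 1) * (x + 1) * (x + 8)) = 17/(21*(x + 8)) - 1/(7*(x + 1)) - 2/(3*(x - 1))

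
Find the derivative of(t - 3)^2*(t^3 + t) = 5*t^4 - 24*t^3 + 30*t^2 - 12*t + 9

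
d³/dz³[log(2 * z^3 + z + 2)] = (48*z^6 - 24*z^4 - 336*z^3 + 12*z^2 - 24*z + 50)/(8*z^9 + 12*z^7 + 24*z^6 + 6*z^5 + 24*z^4 + 25*z^3 + 6*z^2 + 12*z + 8)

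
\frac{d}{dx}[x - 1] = 1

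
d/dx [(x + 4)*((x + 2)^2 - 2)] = 3*x^2 + 16*x + 18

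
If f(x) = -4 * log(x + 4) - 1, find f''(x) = 4/(x^2 + 8*x + 16)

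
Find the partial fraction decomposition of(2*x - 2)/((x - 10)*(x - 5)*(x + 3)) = -1/(13*(x + 3)) - 1/(5*(x - 5)) + 18/(65*(x - 10))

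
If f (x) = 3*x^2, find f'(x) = 6*x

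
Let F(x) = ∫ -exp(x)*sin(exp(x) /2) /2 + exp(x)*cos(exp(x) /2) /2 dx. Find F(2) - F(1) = sqrt(2)*(sin((pi + 2*exp(2))/4) - sin((pi + 2*E)/4))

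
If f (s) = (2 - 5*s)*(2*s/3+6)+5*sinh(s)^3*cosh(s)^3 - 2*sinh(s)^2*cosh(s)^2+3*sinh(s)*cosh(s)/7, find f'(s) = -20*s/3 + 15*(cosh(2*s) - 1)^3/4 + 45*(cosh(2*s) - 1)^2/4 - sinh(4*s) + 111*cosh(2*s)/14 - 217/6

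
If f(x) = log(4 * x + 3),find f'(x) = 4/(4*x + 3)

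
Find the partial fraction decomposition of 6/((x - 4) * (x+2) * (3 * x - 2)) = -27/(40*(3*x - 2)) + 1/(8*(x + 2)) + 1/(10*(x - 4))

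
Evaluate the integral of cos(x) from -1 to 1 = 2*sin(1)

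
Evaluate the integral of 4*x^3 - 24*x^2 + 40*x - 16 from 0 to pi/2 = -4 + (-2 + (-2 + pi/2)^2)^2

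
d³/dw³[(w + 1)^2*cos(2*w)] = 8*w^2*sin(2*w) + 16*w*sin(2*w) - 24*w*cos(2*w) - 4*sin(2*w) - 24*cos(2*w)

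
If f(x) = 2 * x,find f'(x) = 2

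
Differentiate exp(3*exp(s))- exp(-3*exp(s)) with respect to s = (3*exp(s) + 3*exp(s + 6*exp(s)))*exp(-3*exp(s))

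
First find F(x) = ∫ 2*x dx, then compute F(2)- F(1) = 3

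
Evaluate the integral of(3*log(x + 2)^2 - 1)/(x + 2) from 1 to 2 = -log(4) - log(3)^3 + log(3) + log(4)^3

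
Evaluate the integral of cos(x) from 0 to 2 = sin(2)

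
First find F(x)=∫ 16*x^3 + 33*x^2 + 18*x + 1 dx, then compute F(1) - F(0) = 25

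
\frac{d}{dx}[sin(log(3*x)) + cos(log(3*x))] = sqrt(2)*cos(log(x) + pi/4 + log(3))/x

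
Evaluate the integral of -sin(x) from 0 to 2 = -1 + cos(2)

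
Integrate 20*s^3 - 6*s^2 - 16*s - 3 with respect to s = 5*s^4 - 2*s^3 - 8*s^2 - 3*s + C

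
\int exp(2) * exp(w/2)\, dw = 2*exp(w/2 + 2) + C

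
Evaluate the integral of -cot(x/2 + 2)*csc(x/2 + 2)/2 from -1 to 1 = -csc(3/2) + csc(5/2)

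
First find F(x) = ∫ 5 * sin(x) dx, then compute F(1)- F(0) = 5 - 5*cos(1)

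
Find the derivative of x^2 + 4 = 2*x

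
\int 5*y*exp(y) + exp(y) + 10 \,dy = (5*y - 4)*(exp(y) + 2) + C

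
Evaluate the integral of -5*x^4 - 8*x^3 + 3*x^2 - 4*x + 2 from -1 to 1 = 4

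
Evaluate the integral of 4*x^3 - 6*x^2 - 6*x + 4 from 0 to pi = -4 + (-2 + pi)^2*(1 + pi)^2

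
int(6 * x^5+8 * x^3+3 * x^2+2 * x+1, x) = x^6 + 2*x^4 + x^3 + x^2 + x + C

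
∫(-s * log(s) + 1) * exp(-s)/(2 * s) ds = exp(-s)*log(s)/2 + C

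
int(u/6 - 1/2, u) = u^2/12 - u/2 + C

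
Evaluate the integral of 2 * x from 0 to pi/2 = pi^2/4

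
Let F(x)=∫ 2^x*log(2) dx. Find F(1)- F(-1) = 3/2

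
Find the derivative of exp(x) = exp(x)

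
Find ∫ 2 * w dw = w^2 + C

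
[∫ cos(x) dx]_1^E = -sin(1) + sin(E)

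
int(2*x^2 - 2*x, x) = 2*x^3/3 - x^2 + C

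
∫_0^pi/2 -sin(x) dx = -1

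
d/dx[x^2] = 2*x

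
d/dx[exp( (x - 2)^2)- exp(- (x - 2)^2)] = (2*x*exp(2*x^2 - 8*x + 8) + 2*x - 4*exp(2*x^2 - 8*x + 8) - 4)*exp(-x^2 + 4*x - 4)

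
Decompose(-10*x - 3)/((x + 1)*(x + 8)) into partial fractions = -11/(x + 8) + 1/(x + 1)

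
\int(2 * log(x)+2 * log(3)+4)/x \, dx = (log(3*x) + 2)^2 + C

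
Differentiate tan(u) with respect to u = cos(u)^(-2)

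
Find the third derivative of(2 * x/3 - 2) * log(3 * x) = (-2*x - 12)/(3*x^3)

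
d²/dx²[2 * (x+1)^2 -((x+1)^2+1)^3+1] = -30*x^4 - 120*x^3 - 216*x^2 - 192*x - 68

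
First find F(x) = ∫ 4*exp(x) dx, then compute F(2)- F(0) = -4 + 4*exp(2)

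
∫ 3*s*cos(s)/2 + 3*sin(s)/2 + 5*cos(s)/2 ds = (3*s + 5)*sin(s)/2 + C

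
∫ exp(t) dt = exp(t) + C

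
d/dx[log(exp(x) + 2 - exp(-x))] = (exp(2*x) + 1)/(exp(2*x) + 2*exp(x) - 1)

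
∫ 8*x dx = 4*x^2 + C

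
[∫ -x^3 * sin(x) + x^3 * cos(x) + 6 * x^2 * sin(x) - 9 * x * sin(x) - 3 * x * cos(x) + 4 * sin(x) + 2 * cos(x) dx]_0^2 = cos(2) + sin(2) + 1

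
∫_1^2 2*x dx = 3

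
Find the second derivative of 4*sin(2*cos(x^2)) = -64*x^2*sin(x^2)^2*sin(2*cos(x^2)) - 32*x^2*cos(x^2)*cos(2*cos(x^2)) - 16*sin(x^2)*cos(2*cos(x^2))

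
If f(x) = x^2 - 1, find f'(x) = 2*x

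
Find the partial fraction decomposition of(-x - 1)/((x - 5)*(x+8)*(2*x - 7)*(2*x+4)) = 6/(253*(2*x - 7)) - 7/(3588*(x + 8)) + 1/(924*(x + 2)) - 1/(91*(x - 5))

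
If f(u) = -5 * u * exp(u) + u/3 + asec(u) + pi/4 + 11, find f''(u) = (-5*u^6*exp(u) - 10*u^5*exp(u) + 10*u^4*exp(u) + 20*u^3*exp(u) - 2*u^2*sqrt(1 - 1/u^2) - 5*u^2*exp(u) - 10*u*exp(u) + sqrt(1 - 1/u^2))/(u^5 - 2*u^3 + u)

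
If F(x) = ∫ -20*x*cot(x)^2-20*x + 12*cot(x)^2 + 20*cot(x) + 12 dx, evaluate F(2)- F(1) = 28*cot(2) - 8*cot(1)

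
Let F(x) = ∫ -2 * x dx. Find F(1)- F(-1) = 0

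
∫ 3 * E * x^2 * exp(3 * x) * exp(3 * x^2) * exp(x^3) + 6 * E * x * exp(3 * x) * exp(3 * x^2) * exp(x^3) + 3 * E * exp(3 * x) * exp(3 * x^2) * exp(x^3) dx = exp((x + 1)^3) + C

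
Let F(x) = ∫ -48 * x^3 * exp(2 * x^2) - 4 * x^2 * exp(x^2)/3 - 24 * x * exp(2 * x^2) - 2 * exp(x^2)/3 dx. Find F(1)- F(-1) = -4*E/3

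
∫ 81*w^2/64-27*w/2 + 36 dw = 27*w^3/64 - 27*w^2/4 + 36*w + C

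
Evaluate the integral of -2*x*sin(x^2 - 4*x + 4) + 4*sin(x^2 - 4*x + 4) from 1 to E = -cos(1) + cos((-2 + E)^2)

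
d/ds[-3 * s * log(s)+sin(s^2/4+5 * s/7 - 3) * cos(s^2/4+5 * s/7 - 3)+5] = -s*sin(s^2/4 + 5*s/7 - 3)^2/2 + s*cos(s^2/4 + 5*s/7 - 3)^2/2 - 3*log(s) - 5*sin(s^2/4 + 5*s/7 - 3)^2/7 + 5*cos(s^2/4 + 5*s/7 - 3)^2/7 - 3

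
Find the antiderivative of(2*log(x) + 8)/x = (log(x) + 4)^2 + C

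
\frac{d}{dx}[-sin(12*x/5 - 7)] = -12*cos(12*x/5 - 7)/5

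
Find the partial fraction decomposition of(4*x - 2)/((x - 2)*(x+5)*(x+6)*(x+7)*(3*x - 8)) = 27/(1334*(3*x - 8)) - 5/(87*(x + 7)) + 1/(8*(x + 6)) - 11/(161*(x + 5)) - 1/(168*(x - 2))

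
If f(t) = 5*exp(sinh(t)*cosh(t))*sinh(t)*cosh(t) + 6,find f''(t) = 5*(3*(cosh(2*t) - 1)^2*sinh(2*t)/8 + 3*(cosh(2*t) - 1)^2 + (cosh(2*t) + 1)^2*sinh(2*t)/8 + 3*sinh(2*t)/2 + sinh(4*t)/4 + 6*cosh(2*t) - 4)*exp(sinh(2*t)/2)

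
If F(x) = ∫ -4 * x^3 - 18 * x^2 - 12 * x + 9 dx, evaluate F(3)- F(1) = -266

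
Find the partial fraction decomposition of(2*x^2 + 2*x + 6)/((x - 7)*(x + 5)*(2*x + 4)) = 23/(36*(x + 5)) - 5/(27*(x + 2)) + 59/(108*(x - 7))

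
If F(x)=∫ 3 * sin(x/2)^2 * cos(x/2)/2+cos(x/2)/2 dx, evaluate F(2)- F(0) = sin(1)^3 + sin(1)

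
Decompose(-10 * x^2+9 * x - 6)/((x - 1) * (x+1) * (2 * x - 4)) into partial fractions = -25/(12*(x + 1)) + 7/(4*(x - 1)) - 14/(3*(x - 2))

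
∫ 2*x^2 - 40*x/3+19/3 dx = 2*x^3/3 - 20*x^2/3 + 19*x/3 + C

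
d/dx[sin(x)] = cos(x)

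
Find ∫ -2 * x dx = -x^2 + C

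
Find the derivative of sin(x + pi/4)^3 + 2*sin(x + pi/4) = 3*sin(3*x + pi/4)/4 + 11*cos(x + pi/4)/4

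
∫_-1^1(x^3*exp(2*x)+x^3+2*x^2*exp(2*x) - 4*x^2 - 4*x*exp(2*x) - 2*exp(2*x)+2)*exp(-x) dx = -2*E + 2*exp(-1)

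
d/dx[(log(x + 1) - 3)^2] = (2*log(x + 1) - 6)/(x + 1)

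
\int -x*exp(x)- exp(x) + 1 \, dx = x*(1 - exp(x)) + C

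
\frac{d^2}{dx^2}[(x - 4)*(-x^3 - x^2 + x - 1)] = -12*x^2 + 18*x + 10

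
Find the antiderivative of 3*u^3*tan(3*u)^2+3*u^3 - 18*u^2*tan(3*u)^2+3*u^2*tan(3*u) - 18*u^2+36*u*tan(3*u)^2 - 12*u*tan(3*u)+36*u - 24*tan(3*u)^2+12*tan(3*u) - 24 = (u - 2)^3*tan(3*u) + C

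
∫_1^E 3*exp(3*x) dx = -exp(3) + exp(3*E)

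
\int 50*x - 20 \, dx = 25*x^2 - 20*x + C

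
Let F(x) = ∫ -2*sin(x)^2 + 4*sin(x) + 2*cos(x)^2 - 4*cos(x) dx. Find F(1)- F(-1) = 4*(-2 + cos(1))*sin(1)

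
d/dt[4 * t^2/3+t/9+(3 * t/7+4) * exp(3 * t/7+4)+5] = 9*t*exp(3*t/7 + 4)/49 + 8*t/3 + 15*exp(3*t/7 + 4)/7 + 1/9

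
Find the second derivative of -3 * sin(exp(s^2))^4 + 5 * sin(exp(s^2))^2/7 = (48*s^2*(1 - cos(2*exp(s^2)))^2*exp(s^2) + 544*s^2*exp(s^2)*cos(2*exp(s^2))/7 - 72*s^2*exp(s^2) - 64*s^2*sin(2*exp(s^2))/7 + 6*s^2*sin(4*exp(s^2)) - 32*sin(2*exp(s^2))/7 + 3*sin(4*exp(s^2)))*exp(s^2)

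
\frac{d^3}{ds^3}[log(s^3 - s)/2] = (3*s^6 + 3*s^4 + 3*s^2 - 1)/(s^9 - 3*s^7 + 3*s^5 - s^3)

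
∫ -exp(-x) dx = exp(-x) + C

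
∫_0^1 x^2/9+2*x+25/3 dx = 253/27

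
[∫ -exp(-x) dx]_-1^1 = -E + exp(-1)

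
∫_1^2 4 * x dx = 6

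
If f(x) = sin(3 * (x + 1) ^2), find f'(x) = 6*(x + 1)*cos(3*(x^2 + 2*x + 1))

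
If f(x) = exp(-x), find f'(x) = -exp(-x)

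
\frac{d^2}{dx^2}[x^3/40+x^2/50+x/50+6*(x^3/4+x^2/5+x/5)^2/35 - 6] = 9*x^4/28 + 12*x^3/35 + 36*x^2/125 + 813*x/3500 + 47/875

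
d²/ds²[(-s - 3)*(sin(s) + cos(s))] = s*sin(s) + s*cos(s) + 5*sin(s) + cos(s)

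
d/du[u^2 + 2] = 2*u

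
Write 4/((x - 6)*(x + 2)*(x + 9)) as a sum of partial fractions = 4/(105*(x + 9)) - 1/(14*(x + 2)) + 1/(30*(x - 6))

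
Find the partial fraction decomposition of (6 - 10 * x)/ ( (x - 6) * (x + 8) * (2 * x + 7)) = -164/(171*(2*x + 7)) + 43/(63*(x + 8)) - 27/(133*(x - 6))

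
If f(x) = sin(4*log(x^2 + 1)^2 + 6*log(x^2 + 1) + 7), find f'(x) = 4*x*(4*log(x^2 + 1) + 3)*cos(4*log(x^2 + 1)^2 + 6*log(x^2 + 1) + 7)/(x^2 + 1)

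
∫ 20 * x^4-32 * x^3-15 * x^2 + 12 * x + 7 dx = 4*x^5 - 8*x^4 - 5*x^3 + 6*x^2 + 7*x + C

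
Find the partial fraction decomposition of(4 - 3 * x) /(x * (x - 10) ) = -13/(5*(x - 10)) - 2/(5*x)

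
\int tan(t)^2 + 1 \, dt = tan(t) + C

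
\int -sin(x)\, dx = cos(x) + C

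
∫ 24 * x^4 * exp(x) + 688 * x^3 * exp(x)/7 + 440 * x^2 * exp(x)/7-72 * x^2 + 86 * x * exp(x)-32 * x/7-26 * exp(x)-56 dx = 2*(x*exp(x) - 1)*(84*x^3 + 8*x^2 + 196*x - 91)/7 + C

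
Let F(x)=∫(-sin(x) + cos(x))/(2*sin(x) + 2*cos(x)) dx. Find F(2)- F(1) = log(sin(pi/4 + 2))/2 - log(sin(pi/4 + 1))/2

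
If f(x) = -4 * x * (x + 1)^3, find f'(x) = -16*x^3 - 36*x^2 - 24*x - 4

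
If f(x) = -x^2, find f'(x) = -2*x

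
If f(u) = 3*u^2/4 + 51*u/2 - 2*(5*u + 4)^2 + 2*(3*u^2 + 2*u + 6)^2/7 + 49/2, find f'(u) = 72*u^3/7 + 72*u^2/7 - 1059*u/14 - 667/14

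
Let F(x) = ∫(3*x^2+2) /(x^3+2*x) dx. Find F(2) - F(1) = -log(3) + log(12)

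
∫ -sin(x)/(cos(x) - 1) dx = log(1 - cos(x)) + C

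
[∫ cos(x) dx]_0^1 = sin(1)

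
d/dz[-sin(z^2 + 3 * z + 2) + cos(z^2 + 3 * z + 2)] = -sqrt(2)*(2*z + 3)*sin(z^2 + 3*z + pi/4 + 2)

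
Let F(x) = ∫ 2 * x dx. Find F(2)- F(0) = 4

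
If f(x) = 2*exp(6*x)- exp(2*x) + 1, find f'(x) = 12*exp(6*x) - 2*exp(2*x)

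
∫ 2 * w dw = w^2 + C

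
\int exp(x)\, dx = exp(x) + C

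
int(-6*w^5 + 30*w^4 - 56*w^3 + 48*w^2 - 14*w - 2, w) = -w^6 + 6*w^5 - 14*w^4 + 16*w^3 - 7*w^2 - 2*w + C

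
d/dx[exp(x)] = exp(x)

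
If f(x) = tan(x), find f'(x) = cos(x)^(-2)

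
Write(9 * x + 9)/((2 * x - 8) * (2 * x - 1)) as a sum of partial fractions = -27/(14*(2*x - 1)) + 45/(14*(x - 4))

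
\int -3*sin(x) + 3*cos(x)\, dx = 3*sqrt(2)*sin(x + pi/4) + C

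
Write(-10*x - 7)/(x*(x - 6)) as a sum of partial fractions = -67/(6*(x - 6)) + 7/(6*x)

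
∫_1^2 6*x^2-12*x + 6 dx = 2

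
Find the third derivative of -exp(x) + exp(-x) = (-exp(2*x) - 1)*exp(-x)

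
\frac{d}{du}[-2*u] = -2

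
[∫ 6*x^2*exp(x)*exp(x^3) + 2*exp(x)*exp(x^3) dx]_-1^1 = -2*exp(-2) + 2*exp(2)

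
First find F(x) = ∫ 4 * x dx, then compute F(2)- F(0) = 8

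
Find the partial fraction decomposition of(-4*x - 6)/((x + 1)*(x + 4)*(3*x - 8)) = -15/(22*(3*x - 8)) + 1/(6*(x + 4)) + 2/(33*(x + 1))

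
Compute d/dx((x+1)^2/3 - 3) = 2*x/3 + 2/3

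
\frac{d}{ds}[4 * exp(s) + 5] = 4*exp(s)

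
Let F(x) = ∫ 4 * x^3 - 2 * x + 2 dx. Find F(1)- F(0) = 2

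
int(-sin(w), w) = cos(w) + C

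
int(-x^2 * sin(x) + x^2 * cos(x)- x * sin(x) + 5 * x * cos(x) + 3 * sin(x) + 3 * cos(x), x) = sqrt(2)*x*(x + 3)*sin(x + pi/4) + C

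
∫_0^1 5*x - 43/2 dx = -19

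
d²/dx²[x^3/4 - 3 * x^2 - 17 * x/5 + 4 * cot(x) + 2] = 3*x/2 - 6 + 8*cos(x)/sin(x)^3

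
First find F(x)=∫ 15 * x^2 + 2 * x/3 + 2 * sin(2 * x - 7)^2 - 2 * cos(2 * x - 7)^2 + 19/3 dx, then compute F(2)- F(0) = -sin(14)/2 + sin(6)/2 + 54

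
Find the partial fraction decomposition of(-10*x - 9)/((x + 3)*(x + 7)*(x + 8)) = 71/(5*(x + 8)) - 61/(4*(x + 7)) + 21/(20*(x + 3))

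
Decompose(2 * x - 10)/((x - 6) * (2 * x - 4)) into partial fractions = 3/(4*(x - 2)) + 1/(4*(x - 6))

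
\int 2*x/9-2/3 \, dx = x^2/9 - 2*x/3 + C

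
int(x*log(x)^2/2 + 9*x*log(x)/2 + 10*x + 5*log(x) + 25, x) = x*(x*(log(x) + 4)^2 + 20*log(x) + 80)/4 + C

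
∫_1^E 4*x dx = -2 + 2*exp(2)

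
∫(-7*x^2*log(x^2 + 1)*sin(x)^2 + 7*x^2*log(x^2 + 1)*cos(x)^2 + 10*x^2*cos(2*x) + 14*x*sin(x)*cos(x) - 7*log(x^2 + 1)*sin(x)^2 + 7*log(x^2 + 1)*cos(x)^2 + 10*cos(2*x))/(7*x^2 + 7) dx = (log(x^2 + 1)/2 + 5/7)*sin(2*x) + C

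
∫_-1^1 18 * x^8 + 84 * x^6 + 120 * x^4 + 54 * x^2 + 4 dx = 120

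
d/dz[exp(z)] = exp(z)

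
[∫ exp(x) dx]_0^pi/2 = -1 + exp(pi/2)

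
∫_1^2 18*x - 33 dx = -6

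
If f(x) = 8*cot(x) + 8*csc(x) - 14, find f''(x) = -8/sin(x) + 16*cos(x)/sin(x)^3 + 16/sin(x)^3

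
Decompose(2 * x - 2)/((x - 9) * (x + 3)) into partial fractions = 2/(3*(x + 3)) + 4/(3*(x - 9))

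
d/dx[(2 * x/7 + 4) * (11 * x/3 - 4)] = 44*x/21 + 284/21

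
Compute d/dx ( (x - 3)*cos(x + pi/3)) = -x*sin(x + pi/3) + 3*sin(x + pi/3) + cos(x + pi/3)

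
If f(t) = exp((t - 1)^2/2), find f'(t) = t*exp(t^2/2 - t + 1/2) - exp(t^2/2 - t + 1/2)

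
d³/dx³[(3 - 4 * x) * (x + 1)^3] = -96*x - 54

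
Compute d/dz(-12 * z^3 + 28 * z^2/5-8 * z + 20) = -36*z^2 + 56*z/5 - 8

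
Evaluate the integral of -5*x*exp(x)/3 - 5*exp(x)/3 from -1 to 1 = -5*E/3 - 5*exp(-1)/3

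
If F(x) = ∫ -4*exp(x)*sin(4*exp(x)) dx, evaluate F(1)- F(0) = cos(4*E) - cos(4)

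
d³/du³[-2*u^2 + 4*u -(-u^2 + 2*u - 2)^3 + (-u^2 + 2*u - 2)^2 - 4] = 120*u^3 - 360*u^2 + 456*u - 216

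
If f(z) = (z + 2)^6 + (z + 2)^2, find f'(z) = 6*z^5 + 60*z^4 + 240*z^3 + 480*z^2 + 482*z + 196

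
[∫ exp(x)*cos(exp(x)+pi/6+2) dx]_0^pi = -sin(pi/6 + 3) + sin(pi/6 + 2 + exp(pi))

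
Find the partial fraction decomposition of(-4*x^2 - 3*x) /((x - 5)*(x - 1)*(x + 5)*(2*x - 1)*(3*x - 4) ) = 180/(209*(3*x - 4)) + 8/(99*(2*x - 1)) - 17/(2508*(x + 5)) - 7/(24*(x - 1)) - 23/(792*(x - 5))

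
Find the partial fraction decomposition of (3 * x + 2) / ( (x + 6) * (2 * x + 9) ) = -23/(3*(2*x + 9)) + 16/(3*(x + 6))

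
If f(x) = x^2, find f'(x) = 2*x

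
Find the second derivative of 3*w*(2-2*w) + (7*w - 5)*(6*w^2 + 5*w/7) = 252*w - 62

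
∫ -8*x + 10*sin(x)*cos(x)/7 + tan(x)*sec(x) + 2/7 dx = -4*x^2 + 2*x/7 + 5*sin(x)^2/7 + sec(x) + C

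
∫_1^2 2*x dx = 3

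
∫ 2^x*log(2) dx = 2^x + C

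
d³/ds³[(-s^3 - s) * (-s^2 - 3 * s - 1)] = 60*s^2 + 72*s + 12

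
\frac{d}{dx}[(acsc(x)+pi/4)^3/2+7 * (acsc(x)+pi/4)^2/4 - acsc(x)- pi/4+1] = (-48*acsc(x)^2 - 112*acsc(x) - 24*pi*acsc(x) - 28*pi - 3*pi^2 + 32)/(32*x^2*sqrt(1 - 1/x^2))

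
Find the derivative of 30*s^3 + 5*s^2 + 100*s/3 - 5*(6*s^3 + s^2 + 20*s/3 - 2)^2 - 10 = -1080*s^5 - 300*s^4 - 1620*s^3 + 250*s^2 - 3550*s/9 + 500/3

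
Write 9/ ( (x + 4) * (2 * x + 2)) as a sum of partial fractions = -3/(2*(x + 4)) + 3/(2*(x + 1))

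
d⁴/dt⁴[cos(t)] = cos(t)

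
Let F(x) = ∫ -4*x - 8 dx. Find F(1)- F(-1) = -16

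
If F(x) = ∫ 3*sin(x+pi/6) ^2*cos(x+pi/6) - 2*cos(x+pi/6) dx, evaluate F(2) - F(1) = -2*sin(pi/6 + 2) - sin(pi/6 + 1)^3 + sin(pi/6 + 2)^3 + 2*sin(pi/6 + 1)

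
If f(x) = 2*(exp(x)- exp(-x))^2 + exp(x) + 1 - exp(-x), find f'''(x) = (16*exp(4*x) + exp(3*x) + exp(x) - 16)*exp(-2*x)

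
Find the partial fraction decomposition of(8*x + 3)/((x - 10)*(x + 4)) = 29/(14*(x + 4)) + 83/(14*(x - 10))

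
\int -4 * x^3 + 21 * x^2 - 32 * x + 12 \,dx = -x^4 + 7*x^3 - 16*x^2 + 12*x + C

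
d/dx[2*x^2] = 4*x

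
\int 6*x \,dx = 3*x^2 + C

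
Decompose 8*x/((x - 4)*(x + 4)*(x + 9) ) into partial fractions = -72/(65*(x + 9)) + 4/(5*(x + 4)) + 4/(13*(x - 4))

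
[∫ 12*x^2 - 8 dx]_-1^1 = -8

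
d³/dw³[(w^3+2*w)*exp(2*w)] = 8*w^3*exp(2*w) + 36*w^2*exp(2*w) + 52*w*exp(2*w) + 30*exp(2*w)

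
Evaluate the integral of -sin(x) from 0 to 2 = -1 + cos(2)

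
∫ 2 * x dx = x^2 + C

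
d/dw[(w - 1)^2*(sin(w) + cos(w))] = -w^2*sin(w) + w^2*cos(w) + 4*w*sin(w) - 3*sin(w) - cos(w)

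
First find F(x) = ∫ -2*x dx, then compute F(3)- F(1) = -8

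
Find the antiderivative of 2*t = t^2 + C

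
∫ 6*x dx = 3*x^2 + C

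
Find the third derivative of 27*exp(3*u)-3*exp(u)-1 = 729*exp(3*u) - 3*exp(u)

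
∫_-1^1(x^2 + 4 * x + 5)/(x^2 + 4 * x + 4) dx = 8/3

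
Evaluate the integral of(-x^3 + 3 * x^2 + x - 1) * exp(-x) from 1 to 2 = 6*exp(-2)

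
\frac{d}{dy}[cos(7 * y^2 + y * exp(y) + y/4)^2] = -(y*exp(y) + 14*y + exp(y) + 1/4)*sin(y*(14*y + 2*exp(y) + 1/2))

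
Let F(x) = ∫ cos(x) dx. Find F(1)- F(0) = sin(1)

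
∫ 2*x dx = x^2 + C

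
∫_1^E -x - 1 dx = -exp(2)/2 - E + 3/2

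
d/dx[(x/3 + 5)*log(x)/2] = (x*log(x) + x + 15)/(6*x)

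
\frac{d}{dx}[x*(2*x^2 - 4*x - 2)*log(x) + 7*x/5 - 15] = 6*x^2*log(x) + 2*x^2 - 8*x*log(x) - 4*x - 2*log(x) - 3/5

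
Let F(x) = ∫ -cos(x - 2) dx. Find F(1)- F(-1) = -sin(3) + sin(1)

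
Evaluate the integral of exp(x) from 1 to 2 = -E + exp(2)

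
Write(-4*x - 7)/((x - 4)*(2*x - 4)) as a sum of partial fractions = 15/(4*(x - 2)) - 23/(4*(x - 4))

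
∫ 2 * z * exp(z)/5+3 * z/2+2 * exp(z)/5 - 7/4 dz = z*(15*z + 8*exp(z) - 35)/20 + C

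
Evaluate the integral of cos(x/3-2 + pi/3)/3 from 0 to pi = sin(2)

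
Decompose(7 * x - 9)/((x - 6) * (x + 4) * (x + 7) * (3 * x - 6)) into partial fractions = 58/(1053*(x + 7)) - 37/(540*(x + 4)) - 5/(648*(x - 2)) + 11/(520*(x - 6))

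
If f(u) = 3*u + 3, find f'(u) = 3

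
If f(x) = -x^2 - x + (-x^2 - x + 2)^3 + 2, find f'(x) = -6*x^5 - 15*x^4 + 12*x^3 + 33*x^2 - 14*x - 13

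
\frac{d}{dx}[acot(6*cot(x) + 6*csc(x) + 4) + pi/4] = 12*(cos(x) + 1)/(96*sin(x) + 48*sin(2*x) + 144*cos(x) + 19*cos(2*x) + 125)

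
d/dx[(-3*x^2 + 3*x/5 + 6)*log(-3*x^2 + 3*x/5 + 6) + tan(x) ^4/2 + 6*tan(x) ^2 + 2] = -6*x*log(-x^2 + x/5 + 2) - 6*x*log(3) - 6*x + 3*log(-x^2 + x/5 + 2)/5 + 2*tan(x)^5 + 14*tan(x)^3 + 12*tan(x) + 3/5 + 3*log(3)/5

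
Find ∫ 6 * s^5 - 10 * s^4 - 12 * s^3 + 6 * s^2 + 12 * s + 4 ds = s^6 - 2*s^5 - 3*s^4 + 2*s^3 + 6*s^2 + 4*s + C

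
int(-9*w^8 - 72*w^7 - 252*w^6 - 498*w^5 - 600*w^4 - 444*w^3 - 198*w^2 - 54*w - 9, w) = -w^9 - 9*w^8 - 36*w^7 - 83*w^6 - 120*w^5 - 111*w^4 - 66*w^3 - 27*w^2 - 9*w + C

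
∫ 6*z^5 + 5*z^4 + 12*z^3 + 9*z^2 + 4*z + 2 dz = z^6 + z^5 + 3*z^4 + 3*z^3 + 2*z^2 + 2*z + C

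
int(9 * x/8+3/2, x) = 9*x^2/16 + 3*x/2 + C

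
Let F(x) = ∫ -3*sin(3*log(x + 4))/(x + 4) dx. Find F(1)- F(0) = cos(3*log(5)) - cos(6*log(2))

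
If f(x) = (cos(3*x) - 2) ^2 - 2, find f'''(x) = -108*sin(3*x) + 108*sin(6*x)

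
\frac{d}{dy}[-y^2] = -2*y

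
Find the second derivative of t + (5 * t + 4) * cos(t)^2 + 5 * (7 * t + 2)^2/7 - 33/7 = -10*t*cos(2*t) - 10*sin(2*t) - 8*cos(2*t) + 70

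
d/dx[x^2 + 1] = 2*x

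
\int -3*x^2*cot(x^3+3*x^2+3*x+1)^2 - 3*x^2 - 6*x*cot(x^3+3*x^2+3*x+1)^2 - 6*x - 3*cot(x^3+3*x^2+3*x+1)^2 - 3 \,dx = cot((x + 1)^3) + C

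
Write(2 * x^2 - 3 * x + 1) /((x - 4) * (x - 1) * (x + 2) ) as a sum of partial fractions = 5/(6*(x + 2)) + 7/(6*(x - 4))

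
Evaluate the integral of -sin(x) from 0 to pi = -2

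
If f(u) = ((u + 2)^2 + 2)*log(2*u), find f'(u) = (2*u^2*log(u) + u^2 + 2*u^2*log(2) + 4*u*log(u) + 4*u*log(2) + 4*u + 6)/u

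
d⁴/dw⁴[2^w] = 2^w*log(2)^4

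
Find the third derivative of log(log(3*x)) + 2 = (2*log(x)^2 + 3*log(x) + 4*log(3)*log(x) + 2 + 2*log(3)^2 + 3*log(3))/(x^3*log(x)^3 + 3*x^3*log(3)*log(x)^2 + 3*x^3*log(3)^2*log(x) + x^3*log(3)^3)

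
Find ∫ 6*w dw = 3*w^2 + C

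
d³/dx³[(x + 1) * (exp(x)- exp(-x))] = (x*exp(2*x) + x + 4*exp(2*x) - 2)*exp(-x)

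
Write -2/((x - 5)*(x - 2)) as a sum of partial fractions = 2/(3*(x - 2)) - 2/(3*(x - 5))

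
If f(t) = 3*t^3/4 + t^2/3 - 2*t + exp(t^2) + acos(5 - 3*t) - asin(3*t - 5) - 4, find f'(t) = 9*t^2/4 + 2*t*exp(t^2) + 2*t/3 - 2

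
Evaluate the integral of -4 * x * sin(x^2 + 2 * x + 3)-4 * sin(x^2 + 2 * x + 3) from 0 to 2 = 2*cos(11) - 2*cos(3)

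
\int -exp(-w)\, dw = exp(-w) + C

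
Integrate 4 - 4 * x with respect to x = -2*x^2 + 4*x + C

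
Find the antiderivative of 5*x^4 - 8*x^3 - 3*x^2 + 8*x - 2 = x^5 - 2*x^4 - x^3 + 4*x^2 - 2*x + C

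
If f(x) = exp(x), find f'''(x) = exp(x)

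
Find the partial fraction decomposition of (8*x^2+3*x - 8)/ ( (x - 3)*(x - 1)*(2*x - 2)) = -41/(8*(x - 1)) - 3/(4*(x - 1)^2) + 73/(8*(x - 3))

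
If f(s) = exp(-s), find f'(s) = -exp(-s)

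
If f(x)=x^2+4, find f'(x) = 2*x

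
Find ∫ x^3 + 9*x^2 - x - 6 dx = x^4/4 + 3*x^3 - x^2/2 - 6*x + C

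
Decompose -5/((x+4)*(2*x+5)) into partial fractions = -10/(3*(2*x + 5)) + 5/(3*(x + 4))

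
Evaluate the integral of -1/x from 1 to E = -1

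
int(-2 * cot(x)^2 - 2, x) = 2*cot(x) + C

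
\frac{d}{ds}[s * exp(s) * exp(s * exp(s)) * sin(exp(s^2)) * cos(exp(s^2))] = (s^2*exp(s)*sin(2*exp(s^2))/2 + 2*s^2*exp(s^2)*cos(2*exp(s^2)) + s*exp(s)*sin(2*exp(s^2))/2 + s*sin(2*exp(s^2))/2 + sin(2*exp(s^2))/2)*exp(s)*exp(s*exp(s))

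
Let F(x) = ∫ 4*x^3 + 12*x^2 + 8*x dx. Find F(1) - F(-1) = 8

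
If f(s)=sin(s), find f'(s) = cos(s)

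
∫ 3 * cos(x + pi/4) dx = 3*sin(x + pi/4) + C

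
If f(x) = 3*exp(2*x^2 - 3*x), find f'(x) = 12*x*exp(2*x^2 - 3*x) - 9*exp(2*x^2 - 3*x)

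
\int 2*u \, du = u^2 + C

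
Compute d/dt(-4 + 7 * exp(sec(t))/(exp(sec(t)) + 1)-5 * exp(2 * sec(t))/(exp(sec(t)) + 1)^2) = (7 - 3*exp(1/cos(t)))*exp(1/cos(t))*sin(t)/((exp(1/cos(t)) + 1)^3*cos(t)^2)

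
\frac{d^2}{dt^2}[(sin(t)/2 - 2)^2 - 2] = 2*sin(t) + cos(2*t)/2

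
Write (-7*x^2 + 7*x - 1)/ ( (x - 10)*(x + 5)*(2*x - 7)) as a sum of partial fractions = 249/(221*(2*x - 7)) - 211/(255*(x + 5)) - 631/(195*(x - 10))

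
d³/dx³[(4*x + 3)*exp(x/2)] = x*exp(x/2)/2 + 27*exp(x/2)/8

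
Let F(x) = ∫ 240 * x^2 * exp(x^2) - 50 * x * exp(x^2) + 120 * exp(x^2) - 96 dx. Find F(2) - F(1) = -95*E - 96 + 215*exp(4)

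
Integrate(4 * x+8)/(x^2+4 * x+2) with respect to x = 2*log((x + 2)^2 - 2) + C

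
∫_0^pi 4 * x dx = 2*pi^2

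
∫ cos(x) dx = sin(x) + C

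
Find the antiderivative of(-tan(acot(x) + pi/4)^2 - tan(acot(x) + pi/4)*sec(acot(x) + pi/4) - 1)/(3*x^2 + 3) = (x*sqrt(2 + 2/x^2)/3 + x/3 + 1/3)/(x - 1) + C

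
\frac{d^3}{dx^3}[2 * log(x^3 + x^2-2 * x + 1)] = (12*x^6 + 24*x^5 + 48*x^4 - 100*x^3 - 60*x^2 + 48*x + 4)/(x^9 + 3*x^8 - 3*x^7 - 8*x^6 + 12*x^5 + 3*x^4 - 17*x^3 + 15*x^2 - 6*x + 1)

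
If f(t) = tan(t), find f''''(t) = 24*tan(t)^5 + 40*tan(t)^3 + 16*tan(t)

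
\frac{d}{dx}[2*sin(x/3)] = 2*cos(x/3)/3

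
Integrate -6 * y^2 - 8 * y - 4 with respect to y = -2*y^3 - 4*y^2 - 4*y + C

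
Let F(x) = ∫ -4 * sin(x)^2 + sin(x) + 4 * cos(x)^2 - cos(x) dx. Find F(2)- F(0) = 2*sin(4) - sqrt(2)*sin(pi/4 + 2) + 1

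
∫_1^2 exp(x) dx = -E + exp(2)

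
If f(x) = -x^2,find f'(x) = -2*x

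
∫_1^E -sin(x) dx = cos(E) - cos(1)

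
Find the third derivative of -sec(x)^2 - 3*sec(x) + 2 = (3 + 8/cos(x) - 18/cos(x)^2 - 24/cos(x)^3)*sin(x)/cos(x)^2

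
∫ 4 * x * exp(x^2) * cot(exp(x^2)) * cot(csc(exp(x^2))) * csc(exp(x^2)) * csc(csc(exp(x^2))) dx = 2*csc(csc(exp(x^2))) + C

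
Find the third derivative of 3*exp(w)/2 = 3*exp(w)/2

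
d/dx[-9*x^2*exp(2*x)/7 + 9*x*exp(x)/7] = -18*x^2*exp(2*x)/7 - 18*x*exp(2*x)/7 + 9*x*exp(x)/7 + 9*exp(x)/7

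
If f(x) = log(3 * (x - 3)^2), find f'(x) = 2/(x - 3)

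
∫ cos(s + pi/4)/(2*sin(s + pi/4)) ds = log(sin(s + pi/4))/2 + C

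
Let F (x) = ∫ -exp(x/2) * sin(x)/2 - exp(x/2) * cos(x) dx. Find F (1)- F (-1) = -(exp(-1/2) + exp(1/2))*sin(1)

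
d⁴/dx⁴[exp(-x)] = exp(-x)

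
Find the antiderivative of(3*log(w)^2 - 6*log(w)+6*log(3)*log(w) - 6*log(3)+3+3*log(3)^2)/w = (log(3*w) - 1)^3 + C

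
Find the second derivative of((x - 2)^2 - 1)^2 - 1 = 12*x^2 - 48*x + 44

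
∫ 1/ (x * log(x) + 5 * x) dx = log(log(x) + 5) + C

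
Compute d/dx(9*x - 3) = 9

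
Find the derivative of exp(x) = exp(x)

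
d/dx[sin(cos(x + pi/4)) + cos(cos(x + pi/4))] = sin(x + pi/4)*sin(cos(x + pi/4)) - sin(x + pi/4)*cos(cos(x + pi/4))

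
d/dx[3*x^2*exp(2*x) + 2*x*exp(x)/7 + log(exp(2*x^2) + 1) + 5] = (42*x^2*exp(2*x) + 42*x^2*exp(2*x^2 + 2*x) + 42*x*exp(2*x) + 2*x*exp(x) + 28*x*exp(2*x^2) + 2*x*exp(2*x^2 + x) + 42*x*exp(2*x^2 + 2*x) + 2*exp(x) + 2*exp(2*x^2 + x))/(7*exp(2*x^2) + 7)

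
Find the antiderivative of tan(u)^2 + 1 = tan(u) + C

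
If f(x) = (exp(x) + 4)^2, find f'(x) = 2*exp(2*x) + 8*exp(x)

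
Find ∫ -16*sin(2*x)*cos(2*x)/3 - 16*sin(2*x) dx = 16*(sin(x)^2 - 4)*sin(x)^2/3 + C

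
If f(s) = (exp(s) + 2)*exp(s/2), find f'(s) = 3*exp(3*s/2)/2 + exp(s/2)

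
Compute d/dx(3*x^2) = 6*x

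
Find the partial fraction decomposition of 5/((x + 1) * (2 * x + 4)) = -5/(2*(x + 2)) + 5/(2*(x + 1))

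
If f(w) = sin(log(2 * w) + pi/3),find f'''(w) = (3*sin(log(w) + log(2) + pi/3) + cos(log(w) + log(2) + pi/3))/w^3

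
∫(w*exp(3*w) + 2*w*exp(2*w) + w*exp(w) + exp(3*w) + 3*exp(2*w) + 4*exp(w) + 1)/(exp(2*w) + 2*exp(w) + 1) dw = ((exp(w) + 1)*(w*exp(w) + w + 1) + exp(w))/(exp(w) + 1) + C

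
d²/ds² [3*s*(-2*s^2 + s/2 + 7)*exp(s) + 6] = -6*s^3*exp(s) - 69*s^2*exp(s)/2 - 9*s*exp(s) + 45*exp(s)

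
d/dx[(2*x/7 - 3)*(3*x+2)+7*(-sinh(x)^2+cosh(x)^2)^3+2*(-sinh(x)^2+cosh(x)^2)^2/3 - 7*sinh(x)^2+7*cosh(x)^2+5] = 12*x/7 - 59/7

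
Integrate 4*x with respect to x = 2*x^2 + C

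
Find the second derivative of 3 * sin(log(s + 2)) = -3*sqrt(2)*sin(log(s + 2) + pi/4)/(s^2 + 4*s + 4)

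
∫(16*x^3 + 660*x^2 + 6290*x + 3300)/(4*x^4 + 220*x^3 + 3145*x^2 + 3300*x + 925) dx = log((2*x^2 + 55*x + 30)^2/25 + 1) + C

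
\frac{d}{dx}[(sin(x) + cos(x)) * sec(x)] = cos(x)^(-2)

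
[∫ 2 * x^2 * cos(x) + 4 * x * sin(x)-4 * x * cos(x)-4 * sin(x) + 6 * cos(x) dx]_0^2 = 6*sin(2)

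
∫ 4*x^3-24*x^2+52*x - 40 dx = x^4 - 8*x^3 + 26*x^2 - 40*x + C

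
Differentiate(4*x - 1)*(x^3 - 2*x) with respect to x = 16*x^3 - 3*x^2 - 16*x + 2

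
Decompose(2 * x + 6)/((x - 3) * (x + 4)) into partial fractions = 2/(7*(x + 4)) + 12/(7*(x - 3))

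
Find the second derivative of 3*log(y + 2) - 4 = -3/(y^2 + 4*y + 4)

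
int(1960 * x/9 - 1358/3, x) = 980*x^2/9 - 1358*x/3 + C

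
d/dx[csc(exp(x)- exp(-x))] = -(exp(2*x) + 1)*exp(-x)*cos(exp(x) - exp(-x))/sin(exp(x) - exp(-x))^2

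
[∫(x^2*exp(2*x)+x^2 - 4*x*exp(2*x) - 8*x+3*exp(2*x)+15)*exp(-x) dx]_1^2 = -4*E - exp(-2) + 4*exp(-1) + exp(2)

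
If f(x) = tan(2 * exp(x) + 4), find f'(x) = 2*exp(x)*tan(2*exp(x) + 4)^2 + 2*exp(x)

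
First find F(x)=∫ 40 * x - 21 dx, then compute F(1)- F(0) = -1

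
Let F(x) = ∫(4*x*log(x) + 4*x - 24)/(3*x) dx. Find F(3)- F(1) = -4*log(3)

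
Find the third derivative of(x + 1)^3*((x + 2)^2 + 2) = 60*x^2 + 168*x + 126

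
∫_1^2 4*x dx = 6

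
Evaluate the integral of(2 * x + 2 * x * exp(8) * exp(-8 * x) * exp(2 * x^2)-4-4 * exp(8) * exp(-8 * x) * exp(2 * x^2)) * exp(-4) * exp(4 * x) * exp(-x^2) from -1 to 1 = -exp(9) - exp(-1) + exp(-9) + E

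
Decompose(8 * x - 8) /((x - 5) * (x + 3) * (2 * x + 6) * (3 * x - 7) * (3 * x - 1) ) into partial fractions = -3/(350*(3*x - 1)) - 3/(256*(3*x - 7)) + 29/(6400*(x + 3)) + 1/(80*(x + 3)^2) + 1/(448*(x - 5))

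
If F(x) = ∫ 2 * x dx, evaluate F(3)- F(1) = 8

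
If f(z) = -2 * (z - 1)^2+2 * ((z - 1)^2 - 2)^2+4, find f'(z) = 8*z^3 - 24*z^2 + 4*z + 12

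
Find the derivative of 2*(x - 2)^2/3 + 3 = 4*x/3 - 8/3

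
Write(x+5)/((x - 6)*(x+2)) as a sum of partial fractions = -3/(8*(x + 2)) + 11/(8*(x - 6))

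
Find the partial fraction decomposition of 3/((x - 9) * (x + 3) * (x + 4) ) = 3/(13*(x + 4)) - 1/(4*(x + 3)) + 1/(52*(x - 9))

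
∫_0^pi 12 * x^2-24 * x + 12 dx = 4 + 4*(-1 + pi)^3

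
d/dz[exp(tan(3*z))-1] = 3*exp(tan(3*z))/cos(3*z)^2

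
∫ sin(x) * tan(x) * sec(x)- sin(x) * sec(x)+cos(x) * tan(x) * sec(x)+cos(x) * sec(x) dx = tan(x) + C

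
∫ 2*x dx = x^2 + C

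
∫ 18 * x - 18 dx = 9*x^2 - 18*x + C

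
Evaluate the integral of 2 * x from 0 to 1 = 1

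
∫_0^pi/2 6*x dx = 3*pi^2/4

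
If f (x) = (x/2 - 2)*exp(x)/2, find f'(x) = x*exp(x)/4 - 3*exp(x)/4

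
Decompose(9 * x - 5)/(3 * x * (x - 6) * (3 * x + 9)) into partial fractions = -32/(243*(x + 3)) + 49/(486*(x - 6)) + 5/(162*x)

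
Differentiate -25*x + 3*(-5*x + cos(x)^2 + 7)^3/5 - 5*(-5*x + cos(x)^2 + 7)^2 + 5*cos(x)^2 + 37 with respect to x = -45*x^2*sin(2*x) - 225*x^2 + 85*x*sin(2*x) + 9*x*sin(4*x)/2 + 45*x*cos(2*x) + 425*x - 9*(1 - cos(2*x))^2/4 - 9*(cos(2*x) + 1)^2*sin(2*x)/20 - 154*sin(2*x)/5 - 19*sin(4*x)/5 - 47*cos(2*x) - 154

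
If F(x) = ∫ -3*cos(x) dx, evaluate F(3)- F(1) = -3*sin(3) + 3*sin(1)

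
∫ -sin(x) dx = cos(x) + C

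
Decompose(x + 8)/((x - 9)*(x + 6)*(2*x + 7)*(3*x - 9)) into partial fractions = 12/(1625*(2*x + 7)) - 2/(2025*(x + 6)) - 11/(2106*(x - 3)) + 17/(6750*(x - 9))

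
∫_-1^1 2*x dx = 0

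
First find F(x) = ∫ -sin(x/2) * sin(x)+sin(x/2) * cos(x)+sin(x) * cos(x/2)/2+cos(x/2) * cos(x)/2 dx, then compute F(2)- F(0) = (cos(2) + sin(2))*sin(1)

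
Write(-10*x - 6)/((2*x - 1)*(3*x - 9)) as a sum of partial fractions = 22/(15*(2*x - 1)) - 12/(5*(x - 3))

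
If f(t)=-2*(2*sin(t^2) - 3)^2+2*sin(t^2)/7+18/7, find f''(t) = -680*t^2*sin(t^2)/7 - 64*t^2*cos(2*t^2) - 16*sin(2*t^2) + 340*cos(t^2)/7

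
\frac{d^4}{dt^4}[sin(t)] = sin(t)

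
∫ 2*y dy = y^2 + C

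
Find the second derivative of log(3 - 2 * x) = -4/(4*x^2 - 12*x + 9)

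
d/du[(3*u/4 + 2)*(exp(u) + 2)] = 3*u*exp(u)/4 + 11*exp(u)/4 + 3/2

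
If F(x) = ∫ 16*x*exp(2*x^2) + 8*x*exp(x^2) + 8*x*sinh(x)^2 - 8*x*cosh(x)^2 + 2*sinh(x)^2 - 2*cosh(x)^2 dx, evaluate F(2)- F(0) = -28 + 4*exp(4) + 4*exp(8)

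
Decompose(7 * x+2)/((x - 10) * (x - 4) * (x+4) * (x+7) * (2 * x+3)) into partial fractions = -136/(13915*(2*x + 3)) - 47/(6171*(x + 7)) + 13/(840*(x + 4)) - 5/(968*(x - 4)) + 6/(2737*(x - 10))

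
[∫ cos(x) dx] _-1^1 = 2*sin(1)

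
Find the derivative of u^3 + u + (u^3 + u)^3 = 9*u^8 + 21*u^6 + 15*u^4 + 6*u^2 + 1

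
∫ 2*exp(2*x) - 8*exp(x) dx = (exp(x) - 4)^2 + C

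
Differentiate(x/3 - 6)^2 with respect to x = 2*x/9 - 4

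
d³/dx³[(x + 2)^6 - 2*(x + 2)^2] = 120*x^3 + 720*x^2 + 1440*x + 960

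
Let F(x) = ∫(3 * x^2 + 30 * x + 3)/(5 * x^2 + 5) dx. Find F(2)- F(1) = -3*log(2) + 3/5 + 3*log(5)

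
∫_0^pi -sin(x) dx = -2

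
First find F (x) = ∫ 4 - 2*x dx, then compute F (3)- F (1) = 0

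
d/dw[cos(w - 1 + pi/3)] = -sin(w - 1 + pi/3)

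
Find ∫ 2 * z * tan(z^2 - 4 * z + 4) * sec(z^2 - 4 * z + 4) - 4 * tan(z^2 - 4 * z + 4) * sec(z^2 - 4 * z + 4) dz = sec((z - 2)^2) + C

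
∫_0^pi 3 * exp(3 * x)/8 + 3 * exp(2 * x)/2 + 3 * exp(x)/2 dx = -27/8 + (1 + exp(pi)/2)^3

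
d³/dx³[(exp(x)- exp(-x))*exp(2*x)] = 27*exp(3*x) - exp(x)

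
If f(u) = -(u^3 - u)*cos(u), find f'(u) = u^3*sin(u) - 3*u^2*cos(u) - u*sin(u) + cos(u)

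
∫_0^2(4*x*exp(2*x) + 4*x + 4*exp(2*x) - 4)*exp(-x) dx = -8*exp(-2) + 8*exp(2)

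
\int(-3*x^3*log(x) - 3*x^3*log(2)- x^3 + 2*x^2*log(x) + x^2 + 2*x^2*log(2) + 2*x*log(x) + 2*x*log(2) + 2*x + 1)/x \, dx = (-x^3 + x^2 + 2*x + 1)*log(2*x) + C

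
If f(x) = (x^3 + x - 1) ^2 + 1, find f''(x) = 30*x^4 + 24*x^2 - 12*x + 2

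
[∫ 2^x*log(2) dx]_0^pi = -1 + 2^pi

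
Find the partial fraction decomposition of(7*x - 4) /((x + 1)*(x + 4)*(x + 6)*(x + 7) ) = 53/(18*(x + 7)) - 23/(5*(x + 6)) + 16/(9*(x + 4)) - 11/(90*(x + 1))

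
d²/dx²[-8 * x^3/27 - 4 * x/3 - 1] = -16*x/9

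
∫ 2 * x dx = x^2 + C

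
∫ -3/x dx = -3*log(2*x) + C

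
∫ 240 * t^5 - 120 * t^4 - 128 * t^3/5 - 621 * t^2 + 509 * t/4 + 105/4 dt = 40*t^6 - 24*t^5 - 32*t^4/5 - 207*t^3 + 509*t^2/8 + 105*t/4 + C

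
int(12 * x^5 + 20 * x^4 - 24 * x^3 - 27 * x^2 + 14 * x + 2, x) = 2*x^6 + 4*x^5 - 6*x^4 - 9*x^3 + 7*x^2 + 2*x + C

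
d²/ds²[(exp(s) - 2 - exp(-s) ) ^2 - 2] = (4*exp(4*s) - 4*exp(3*s) + 4*exp(s) + 4)*exp(-2*s)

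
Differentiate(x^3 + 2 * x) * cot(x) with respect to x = -x^3/sin(x)^2 + 3*x^2/tan(x) - 2*x/sin(x)^2 + 2/tan(x)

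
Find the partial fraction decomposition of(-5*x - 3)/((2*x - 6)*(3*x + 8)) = -31/(34*(3*x + 8)) - 9/(17*(x - 3))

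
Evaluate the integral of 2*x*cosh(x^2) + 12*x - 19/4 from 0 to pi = -19*pi/4 + 6*pi^2 + sinh(pi^2)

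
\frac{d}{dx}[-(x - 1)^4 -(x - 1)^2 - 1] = -4*x^3 + 12*x^2 - 14*x + 6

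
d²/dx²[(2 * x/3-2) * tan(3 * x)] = 4*(3*x*sin(3*x)/cos(3*x) - 9*sin(3*x)/cos(3*x) + 1)/cos(3*x)^2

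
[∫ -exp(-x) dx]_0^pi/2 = -1 + exp(-pi/2)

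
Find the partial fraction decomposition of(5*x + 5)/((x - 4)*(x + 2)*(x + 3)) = -10/(7*(x + 3)) + 5/(6*(x + 2)) + 25/(42*(x - 4))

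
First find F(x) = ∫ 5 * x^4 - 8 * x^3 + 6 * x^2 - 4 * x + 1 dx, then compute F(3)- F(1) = 120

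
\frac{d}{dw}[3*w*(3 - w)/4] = 9/4 - 3*w/2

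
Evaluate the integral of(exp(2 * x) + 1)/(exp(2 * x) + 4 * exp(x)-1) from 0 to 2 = -log(4) + log(-exp(-2) + 4 + exp(2))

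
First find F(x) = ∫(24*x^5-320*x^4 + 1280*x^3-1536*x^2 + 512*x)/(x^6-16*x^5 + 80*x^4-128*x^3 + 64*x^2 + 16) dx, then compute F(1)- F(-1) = -4*log(305) + 4*log(17)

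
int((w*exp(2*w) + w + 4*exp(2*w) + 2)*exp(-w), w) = 2*(w + 3)*sinh(w) + C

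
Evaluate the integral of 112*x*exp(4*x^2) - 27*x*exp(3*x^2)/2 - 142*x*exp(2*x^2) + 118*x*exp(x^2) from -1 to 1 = 0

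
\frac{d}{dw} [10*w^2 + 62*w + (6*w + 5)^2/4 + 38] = 38*w + 77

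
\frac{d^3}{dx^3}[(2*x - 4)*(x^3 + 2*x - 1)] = 48*x - 24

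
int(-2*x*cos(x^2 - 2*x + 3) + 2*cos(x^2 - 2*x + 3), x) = -sin((x - 1)^2 + 2) + C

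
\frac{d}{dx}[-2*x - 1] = -2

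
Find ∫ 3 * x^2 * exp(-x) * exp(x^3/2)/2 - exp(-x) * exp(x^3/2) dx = exp(x*(x^2 - 2)/2) + C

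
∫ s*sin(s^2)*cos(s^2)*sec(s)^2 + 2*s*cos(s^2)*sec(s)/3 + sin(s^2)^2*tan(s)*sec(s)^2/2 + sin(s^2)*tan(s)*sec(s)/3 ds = (3*sin(s^2)*sec(s) + 4)*sin(s^2)*sec(s)/12 + C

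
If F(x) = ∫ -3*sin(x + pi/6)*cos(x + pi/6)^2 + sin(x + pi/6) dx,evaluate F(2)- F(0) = cos(pi/6 + 2)^3 + sqrt(3)/8 - cos(pi/6 + 2)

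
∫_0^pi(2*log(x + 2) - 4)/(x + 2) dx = -(-2 + log(2))^2 + (-2 + log(2 + pi))^2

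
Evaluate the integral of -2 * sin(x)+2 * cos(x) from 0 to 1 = -2 + 2*cos(1) + 2*sin(1)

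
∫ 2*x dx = x^2 + C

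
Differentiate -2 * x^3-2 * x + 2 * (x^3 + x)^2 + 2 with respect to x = 12*x^5 + 16*x^3 - 6*x^2 + 4*x - 2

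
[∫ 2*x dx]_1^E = -1 + exp(2)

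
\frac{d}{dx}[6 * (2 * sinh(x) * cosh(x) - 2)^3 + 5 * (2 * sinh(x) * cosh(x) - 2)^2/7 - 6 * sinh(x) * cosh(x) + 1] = 36*(cosh(2*x) - 1)^2*cosh(2*x) - 494*sinh(4*x)/7 + 422*cosh(2*x)/7 + 36*cosh(4*x) + 36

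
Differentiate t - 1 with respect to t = 1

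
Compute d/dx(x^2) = 2*x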